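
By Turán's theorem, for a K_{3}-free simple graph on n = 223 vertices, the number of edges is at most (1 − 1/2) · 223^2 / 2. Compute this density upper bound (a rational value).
Turán density bound = (1/2) · 223^2/2 = 49729/4 ≈ 12432.25

Turán's theorem: ex(n, K_{r+1}) is achieved by the complete r-partite Turán graph T(n, r) with parts as balanced as possible, and is at most (1 − 1/r) · n^2/2. For r = 2, n = 223: the density bound is (1/2) · 49729/2 = 49729/4 ≈ 12432.25. The integer-valued extremum is e(T(223, 2)) = 12432, which is strictly less than the density bound 49729/4 since 2 ∤ 223 (the parts of T(223, 2) cannot all be equal).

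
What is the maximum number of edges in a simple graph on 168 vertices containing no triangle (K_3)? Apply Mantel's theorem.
ex(168, K_3) = ⌊168^2/4⌋ = 7056

Mantel (1907): a triangle-free graph on n vertices has at most ⌊n^2/4⌋ edges, with equality for the complete bipartite graph K_{⌊n/2⌋, ⌈n/2⌉}. For n = 168: ⌊168^2/4⌋ = ⌊28224/4⌋ = 7056. The extremal graph is K_{84, 84}, which has 84·84 = 7056 edges.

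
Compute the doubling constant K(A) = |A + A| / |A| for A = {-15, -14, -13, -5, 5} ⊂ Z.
K = |A + A| / |A| = 13/5

Enumerate A + A = {a + b : a, b ∈ A}. With |A| = 5, there are |A|^2 = 25 ordered sum pairs; collecting distinct values, A + A = {-30, -29, -28, -27, -26, -20, -19, -18, -10, -9, -8, 0, 10}, so |A + A| = 13. Thus K = 13/5. For comparison, the minimum possible |A + A| over all 5-element sets is 2·5 − 1 = 9 (so min K = 9/5), attained only by arithmetic progressions.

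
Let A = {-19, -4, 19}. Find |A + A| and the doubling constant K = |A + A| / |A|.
K = |A + A| / |A| = 6/3 = 2

Enumerate A + A = {a + b : a, b ∈ A}. With |A| = 3, there are |A|^2 = 9 ordered sum pairs; collecting distinct values, A + A = {-38, -23, -8, 0, 15, 38}, so |A + A| = 6. Thus K = 6/3 = 2. For comparison, the minimum possible |A + A| over all 3-element sets is 2·3 − 1 = 5 (so min K = 5/3), attained only by arithmetic progressions.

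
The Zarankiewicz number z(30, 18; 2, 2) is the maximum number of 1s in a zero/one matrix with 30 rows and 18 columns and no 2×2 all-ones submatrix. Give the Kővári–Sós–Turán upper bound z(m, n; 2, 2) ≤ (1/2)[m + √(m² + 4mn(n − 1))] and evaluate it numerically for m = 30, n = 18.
z(30, 18; 2, 2) ≤ (1/2)[30 + √(30² + 4·30·18·17)] = (1/2)[30 + √37620] = 111.9794

Kővári–Sós–Turán: let r_1, ..., r_30 be the row sums and z = Σ r_i the total number of 1s. Each pair of columns can share at most one row with both entries 1 (else a 2×2 all-ones block appears), so Σ_i C(r_i, 2) ≤ C(18, 2) = 153. By convexity Σ_i C(r_i, 2) ≥ 30·C(z/30, 2) = z(z − 30)/(2·30), giving z² − 30z − 30·18·17 ≤ 0 and hence z ≤ (1/2)[30 + √(900 + 4·9180)] = (1/2)[30 + √37620] ≈ (1/2)(30 + 193.9588) = 111.9794.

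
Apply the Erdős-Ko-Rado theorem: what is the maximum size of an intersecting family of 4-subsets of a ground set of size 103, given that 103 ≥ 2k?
max |F| = C(102, 3) = 171700

Erdős-Ko-Rado (1961): when n ≥ 2k, max |F| = C(n−1, k−1). The bound is attained by the star {A : i ∈ A} for any fixed i ∈ [n]. Here C(103−1, 4−1) = C(102, 3) = 171700.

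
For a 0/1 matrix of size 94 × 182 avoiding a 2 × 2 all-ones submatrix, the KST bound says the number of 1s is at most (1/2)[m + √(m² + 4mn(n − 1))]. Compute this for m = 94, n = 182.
z(94, 182; 2, 2) ≤ (1/2)[94 + √(94² + 4·94·182·181)] = (1/2)[94 + √12395028] = 1807.3287

Kővári–Sós–Turán: let r_1, ..., r_94 be the row sums and z = Σ r_i the total number of 1s. Each pair of columns can share at most one row with both entries 1 (else a 2×2 all-ones block appears), so Σ_i C(r_i, 2) ≤ C(182, 2) = 16471. By convexity Σ_i C(r_i, 2) ≥ 94·C(z/94, 2) = z(z − 94)/(2·94), giving z² − 94z − 94·182·181 ≤ 0 and hence z ≤ (1/2)[94 + √(8836 + 4·3096548)] = (1/2)[94 + √12395028] ≈ (1/2)(94 + 3520.6573) = 1807.3287.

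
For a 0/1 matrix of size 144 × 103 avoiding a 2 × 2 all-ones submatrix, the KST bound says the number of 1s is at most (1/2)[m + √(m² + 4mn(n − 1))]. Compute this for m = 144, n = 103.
z(144, 103; 2, 2) ≤ (1/2)[144 + √(144² + 4·144·103·102)] = (1/2)[144 + √6072192] = 1304.0909

Kővári–Sós–Turán: let r_1, ..., r_144 be the row sums and z = Σ r_i the total number of 1s. Each pair of columns can share at most one row with both entries 1 (else a 2×2 all-ones block appears), so Σ_i C(r_i, 2) ≤ C(103, 2) = 5253. By convexity Σ_i C(r_i, 2) ≥ 144·C(z/144, 2) = z(z − 144)/(2·144), giving z² − 144z − 144·103·102 ≤ 0 and hence z ≤ (1/2)[144 + √(20736 + 4·1512864)] = (1/2)[144 + √6072192] ≈ (1/2)(144 + 2464.1818) = 1304.0909.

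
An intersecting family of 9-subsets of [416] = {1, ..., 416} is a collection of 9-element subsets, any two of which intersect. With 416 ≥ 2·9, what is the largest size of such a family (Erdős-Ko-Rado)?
max |F| = C(415, 8) = 20388455694719685

The Erdős-Ko-Rado theorem states: for n ≥ 2k, an intersecting family of k-subsets of an n-element set has size at most C(n − 1, k − 1), with equality for 'star' families {A ⊆ [n] : |A| = k, i ∈ A} (fix an element i). For n = 416, k = 9: C(415, 8) = 20388455694719685.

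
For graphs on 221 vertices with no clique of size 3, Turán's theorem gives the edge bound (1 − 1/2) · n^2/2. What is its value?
Turán density bound = (1/2) · 221^2/2 = 48841/4 ≈ 12210.25

Turán's theorem: ex(n, K_{r+1}) is achieved by the complete r-partite Turán graph T(n, r) with parts as balanced as possible, and is at most (1 − 1/r) · n^2/2. For r = 2, n = 221: the density bound is (1/2) · 48841/2 = 48841/4 ≈ 12210.25. The integer-valued extremum is e(T(221, 2)) = 12210, which is strictly less than the density bound 48841/4 since 2 ∤ 221 (the parts of T(221, 2) cannot all be equal).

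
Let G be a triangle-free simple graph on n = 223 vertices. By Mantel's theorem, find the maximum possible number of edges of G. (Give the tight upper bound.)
ex(223, K_3) = ⌊223^2/4⌋ = 12432

Mantel (1907): a triangle-free graph on n vertices has at most ⌊n^2/4⌋ edges, with equality for the complete bipartite graph K_{⌊n/2⌋, ⌈n/2⌉}. For n = 223: ⌊223^2/4⌋ = ⌊49729/4⌋ = 12432. The extremal graph is K_{111, 112}, which has 111·112 = 12432 edges.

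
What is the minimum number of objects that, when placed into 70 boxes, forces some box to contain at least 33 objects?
n = (33 − 1)·70 + 1 = 2241

By the generalised pigeonhole principle, to guarantee some box contains ≥ r objects we need more than (r − 1) · k objects total. Threshold: n = (r − 1) · k + 1. With r = 33 and k = 70: n = 32 · 70 + 1 = 2240 + 1 = 2241. For n = 2240 = 32 · 70, we can put exactly 32 objects in every box, avoiding 33 in any single one — so 2241 is tight.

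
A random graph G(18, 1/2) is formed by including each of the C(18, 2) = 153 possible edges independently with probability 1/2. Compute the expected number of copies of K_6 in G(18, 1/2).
E[# K_6] = C(18, 6) · (1/2)^C(6, 2) = 18564 / 2^15 = 4641/8192 ≈ 0.566528

For each 6-subset S of vertices (there are C(18, 6) = 18564 such S), let X_S = 1 if S induces a K_6 (all C(6, 2) = 15 edges present). Then P(X_S = 1) = (1/2)^15 = 1/32768. By linearity of expectation, E[# K_6] = C(18, 6) · (1/2)^15 = 18564 / 32768 = 4641/8192 ≈ 0.566528.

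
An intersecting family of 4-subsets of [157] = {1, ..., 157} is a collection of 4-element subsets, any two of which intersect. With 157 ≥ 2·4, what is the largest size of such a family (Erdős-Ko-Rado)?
max |F| = C(156, 3) = 620620

The Erdős-Ko-Rado theorem states: for n ≥ 2k, an intersecting family of k-subsets of an n-element set has size at most C(n − 1, k − 1), with equality for 'star' families {A ⊆ [n] : |A| = k, i ∈ A} (fix an element i). For n = 157, k = 4: C(156, 3) = 620620.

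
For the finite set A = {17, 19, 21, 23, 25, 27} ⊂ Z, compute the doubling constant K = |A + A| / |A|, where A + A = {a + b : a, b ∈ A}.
K = |A + A| / |A| = 11/6

Enumerate A + A = {a + b : a, b ∈ A}. With |A| = 6, there are |A|^2 = 36 ordered sum pairs; collecting distinct values, A + A = {34, 36, 38, 40, 42, 44, 46, 48, 50, 52, 54}, so |A + A| = 11. Thus K = 11/6. Here |A + A| = 2|A| − 1 = 11, the minimum possible — so K = 11/6 is minimal, which holds iff A is an arithmetic progression.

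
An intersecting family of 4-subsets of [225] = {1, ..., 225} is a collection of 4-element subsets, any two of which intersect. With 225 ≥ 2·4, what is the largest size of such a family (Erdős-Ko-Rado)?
max |F| = C(224, 3) = 1848224

Erdős-Ko-Rado (1961): when n ≥ 2k, max |F| = C(n−1, k−1). The bound is attained by the star {A : i ∈ A} for any fixed i ∈ [n]. Here C(225−1, 4−1) = C(224, 3) = 1848224.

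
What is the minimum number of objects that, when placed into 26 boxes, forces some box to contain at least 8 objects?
n = (8 − 1)·26 + 1 = 183

By the generalised pigeonhole principle, to guarantee some box contains ≥ r objects we need more than (r − 1) · k objects total. Threshold: n = (r − 1) · k + 1. With r = 8 and k = 26: n = 7 · 26 + 1 = 182 + 1 = 183. For n = 182 = 7 · 26, we can put exactly 7 objects in every box, avoiding 8 in any single one — so 183 is tight.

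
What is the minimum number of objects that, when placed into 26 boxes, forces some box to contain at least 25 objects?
n = (25 − 1)·26 + 1 = 625

By the generalised pigeonhole principle, to guarantee some box contains ≥ r objects we need more than (r − 1) · k objects total. Threshold: n = (r − 1) · k + 1. With r = 25 and k = 26: n = 24 · 26 + 1 = 624 + 1 = 625. For n = 624 = 24 · 26, we can put exactly 24 objects in every box, avoiding 25 in any single one — so 625 is tight.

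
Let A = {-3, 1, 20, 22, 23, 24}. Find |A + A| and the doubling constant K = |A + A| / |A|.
K = |A + A| / |A| = 18/6 = 3

Enumerate A + A = {a + b : a, b ∈ A}. With |A| = 6, there are |A|^2 = 36 ordered sum pairs; collecting distinct values, A + A = {-6, -2, 2, 17, 19, 20, 21, 23, 24, 25, 40, 42, 43, 44, 45, 46, 47, 48}, so |A + A| = 18. Thus K = 18/6 = 3. For comparison, the minimum possible |A + A| over all 6-element sets is 2·6 − 1 = 11 (so min K = 11/6), attained only by arithmetic progressions.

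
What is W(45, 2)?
W(45, 2) = 45 + 1 = 46

A 2-term AP is any pair of integers, so a monochromatic 2-AP exists iff some colour is used at least twice. With 45 colours, the colouring i ↦ i on {1, ..., 45} uses each colour once, avoiding any monochromatic pair, so W(45, 2) > 45. For {1, ..., 46}, pigeonhole forces two integers of the same colour, which form a monochromatic 2-AP. Hence W(45, 2) = 46.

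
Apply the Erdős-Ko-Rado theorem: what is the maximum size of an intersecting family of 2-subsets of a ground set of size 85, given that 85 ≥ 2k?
max |F| = C(84, 1) = 84

The Erdős-Ko-Rado theorem states: for n ≥ 2k, an intersecting family of k-subsets of an n-element set has size at most C(n − 1, k − 1), with equality for 'star' families {A ⊆ [n] : |A| = k, i ∈ A} (fix an element i). For n = 85, k = 2: C(84, 1) = 84.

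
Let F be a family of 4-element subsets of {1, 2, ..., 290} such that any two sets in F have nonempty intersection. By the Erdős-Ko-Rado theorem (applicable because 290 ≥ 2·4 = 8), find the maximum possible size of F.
max |F| = C(289, 3) = 3981264

Erdős-Ko-Rado (1961): when n ≥ 2k, max |F| = C(n−1, k−1). The bound is attained by the star {A : i ∈ A} for any fixed i ∈ [n]. Here C(290−1, 4−1) = C(289, 3) = 3981264.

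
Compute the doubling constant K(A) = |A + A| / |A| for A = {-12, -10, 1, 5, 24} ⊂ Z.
K = |A + A| / |A| = 15/5 = 3

Enumerate A + A = {a + b : a, b ∈ A}. With |A| = 5, there are |A|^2 = 25 ordered sum pairs; collecting distinct values, A + A = {-24, -22, -20, -11, -9, -7, -5, 2, 6, 10, 12, 14, 25, 29, 48}, so |A + A| = 15. Thus K = 15/5 = 3. For comparison, the minimum possible |A + A| over all 5-element sets is 2·5 − 1 = 9 (so min K = 9/5), attained only by arithmetic progressions.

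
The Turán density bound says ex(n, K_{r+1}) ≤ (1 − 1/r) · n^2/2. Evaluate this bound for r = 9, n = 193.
Turán density bound = (8/9) · 193^2/2 = 148996/9 ≈ 16555.1111

Turán's theorem: ex(n, K_{r+1}) is achieved by the complete r-partite Turán graph T(n, r) with parts as balanced as possible, and is at most (1 − 1/r) · n^2/2. For r = 9, n = 193: the density bound is (8/9) · 37249/2 = 148996/9 ≈ 16555.1111. The integer-valued extremum is e(T(193, 9)) = 16554, which is strictly less than the density bound 148996/9 since 9 ∤ 193 (the parts of T(193, 9) cannot all be equal).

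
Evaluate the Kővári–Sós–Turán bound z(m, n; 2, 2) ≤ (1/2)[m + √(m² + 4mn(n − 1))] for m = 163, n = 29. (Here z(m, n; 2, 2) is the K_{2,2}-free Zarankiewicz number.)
z(163, 29; 2, 2) ≤ (1/2)[163 + √(163² + 4·163·29·28)] = (1/2)[163 + √555993] = 454.3247

Kővári–Sós–Turán: let r_1, ..., r_163 be the row sums and z = Σ r_i the total number of 1s. Each pair of columns can share at most one row with both entries 1 (else a 2×2 all-ones block appears), so Σ_i C(r_i, 2) ≤ C(29, 2) = 406. By convexity Σ_i C(r_i, 2) ≥ 163·C(z/163, 2) = z(z − 163)/(2·163), giving z² − 163z − 163·29·28 ≤ 0 and hence z ≤ (1/2)[163 + √(26569 + 4·132356)] = (1/2)[163 + √555993] ≈ (1/2)(163 + 745.6494) = 454.3247.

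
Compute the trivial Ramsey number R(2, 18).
R(2, 18) = 18

R(2, k) = k for all k ≥ 2: in a 2-colouring of K_k, either some edge is red (a red K_2) or all edges are blue (a blue K_k). And K_{17} coloured all-blue has no blue K_18, so R(2, 18) > 17. Hence R(2, 18) = 18.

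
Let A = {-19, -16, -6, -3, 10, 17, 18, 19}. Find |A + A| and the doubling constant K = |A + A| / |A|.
K = |A + A| / |A| = 32/8 = 4

Enumerate A + A = {a + b : a, b ∈ A}. With |A| = 8, there are |A|^2 = 64 ordered sum pairs; collecting distinct values, A + A = {-38, -35, -32, -25, -22, -19, -12, -9, -6, -2, -1, 0, 1, 2, 3, 4, 7, 11, 12, 13, 14, 15, 16, 20, 27, 28, 29, 34, 35, 36, 37, 38}, so |A + A| = 32. Thus K = 32/8 = 4. For comparison, the minimum possible |A + A| over all 8-element sets is 2·8 − 1 = 15 (so min K = 15/8), attained only by arithmetic progressions.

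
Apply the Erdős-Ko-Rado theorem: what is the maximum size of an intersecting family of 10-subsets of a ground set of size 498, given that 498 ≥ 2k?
max |F| = C(497, 9) = 4740297879519772570

The Erdős-Ko-Rado theorem states: for n ≥ 2k, an intersecting family of k-subsets of an n-element set has size at most C(n − 1, k − 1), with equality for 'star' families {A ⊆ [n] : |A| = k, i ∈ A} (fix an element i). For n = 498, k = 10: C(497, 9) = 4740297879519772570.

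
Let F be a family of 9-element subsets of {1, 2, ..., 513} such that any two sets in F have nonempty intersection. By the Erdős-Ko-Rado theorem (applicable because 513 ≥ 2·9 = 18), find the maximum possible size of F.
max |F| = C(512, 8) = 110859231254749120

Erdős-Ko-Rado (1961): when n ≥ 2k, max |F| = C(n−1, k−1). The bound is attained by the star {A : i ∈ A} for any fixed i ∈ [n]. Here C(513−1, 9−1) = C(512, 8) = 110859231254749120.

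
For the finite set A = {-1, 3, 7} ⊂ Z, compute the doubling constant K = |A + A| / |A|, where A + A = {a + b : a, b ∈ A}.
K = |A + A| / |A| = 5/3

Enumerate A + A = {a + b : a, b ∈ A}. With |A| = 3, there are |A|^2 = 9 ordered sum pairs; collecting distinct values, A + A = {-2, 2, 6, 10, 14}, so |A + A| = 5. Thus K = 5/3. Here |A + A| = 2|A| − 1 = 5, the minimum possible — so K = 5/3 is minimal, which holds iff A is an arithmetic progression.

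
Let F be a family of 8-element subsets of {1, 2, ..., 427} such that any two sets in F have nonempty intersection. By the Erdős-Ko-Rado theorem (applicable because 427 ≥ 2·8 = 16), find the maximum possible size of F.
max |F| = C(426, 7) = 480748628424600

The Erdős-Ko-Rado theorem states: for n ≥ 2k, an intersecting family of k-subsets of an n-element set has size at most C(n − 1, k − 1), with equality for 'star' families {A ⊆ [n] : |A| = k, i ∈ A} (fix an element i). For n = 427, k = 8: C(426, 7) = 480748628424600.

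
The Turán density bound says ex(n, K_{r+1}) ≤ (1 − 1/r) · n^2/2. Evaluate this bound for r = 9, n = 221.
Turán density bound = (8/9) · 221^2/2 = 195364/9 ≈ 21707.1111

Turán's theorem: ex(n, K_{r+1}) is achieved by the complete r-partite Turán graph T(n, r) with parts as balanced as possible, and is at most (1 − 1/r) · n^2/2. For r = 9, n = 221: the density bound is (8/9) · 48841/2 = 195364/9 ≈ 21707.1111. The integer-valued extremum is e(T(221, 9)) = 21706, which is strictly less than the density bound 195364/9 since 9 ∤ 221 (the parts of T(221, 9) cannot all be equal).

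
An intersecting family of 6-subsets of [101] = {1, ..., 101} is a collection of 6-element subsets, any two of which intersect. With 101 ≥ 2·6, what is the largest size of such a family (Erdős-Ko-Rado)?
max |F| = C(100, 5) = 75287520

Erdős-Ko-Rado (1961): when n ≥ 2k, max |F| = C(n−1, k−1). The bound is attained by the star {A : i ∈ A} for any fixed i ∈ [n]. Here C(101−1, 6−1) = C(100, 5) = 75287520.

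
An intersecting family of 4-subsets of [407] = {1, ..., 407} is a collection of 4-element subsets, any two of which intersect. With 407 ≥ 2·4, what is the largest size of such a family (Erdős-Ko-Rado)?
max |F| = C(406, 3) = 11071620

Erdős-Ko-Rado (1961): when n ≥ 2k, max |F| = C(n−1, k−1). The bound is attained by the star {A : i ∈ A} for any fixed i ∈ [n]. Here C(407−1, 4−1) = C(406, 3) = 11071620.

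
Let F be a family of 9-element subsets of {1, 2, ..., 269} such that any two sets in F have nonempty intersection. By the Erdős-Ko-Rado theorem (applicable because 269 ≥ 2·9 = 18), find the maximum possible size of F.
max |F| = C(268, 8) = 593956331943183

Erdős-Ko-Rado (1961): when n ≥ 2k, max |F| = C(n−1, k−1). The bound is attained by the star {A : i ∈ A} for any fixed i ∈ [n]. Here C(269−1, 9−1) = C(268, 8) = 593956331943183.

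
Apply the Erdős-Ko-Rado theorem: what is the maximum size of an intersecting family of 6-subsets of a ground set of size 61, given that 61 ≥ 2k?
max |F| = C(60, 5) = 5461512

The Erdős-Ko-Rado theorem states: for n ≥ 2k, an intersecting family of k-subsets of an n-element set has size at most C(n − 1, k − 1), with equality for 'star' families {A ⊆ [n] : |A| = k, i ∈ A} (fix an element i). For n = 61, k = 6: C(60, 5) = 5461512.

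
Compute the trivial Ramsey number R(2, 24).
R(2, 24) = 24

R(2, k) = k for all k ≥ 2: in a 2-colouring of K_k, either some edge is red (a red K_2) or all edges are blue (a blue K_k). And K_{23} coloured all-blue has no blue K_24, so R(2, 24) > 23. Hence R(2, 24) = 24.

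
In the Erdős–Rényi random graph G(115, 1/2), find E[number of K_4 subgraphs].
E[# K_4] = C(115, 4) · (1/2)^C(4, 2) = 6913340 / 2^6 = 1728335/16 = 108020.9375

For each 4-subset S of vertices (there are C(115, 4) = 6913340 such S), let X_S = 1 if S induces a K_4 (all C(4, 2) = 6 edges present). Then P(X_S = 1) = (1/2)^6 = 1/64. By linearity of expectation, E[# K_4] = C(115, 4) · (1/2)^6 = 6913340 / 64 = 1728335/16 = 108020.9375.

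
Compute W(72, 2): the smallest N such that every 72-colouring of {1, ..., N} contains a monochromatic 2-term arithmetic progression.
W(72, 2) = 72 + 1 = 73

A 2-term AP is any pair of integers, so a monochromatic 2-AP exists iff some colour is used at least twice. With 72 colours, the colouring i ↦ i on {1, ..., 72} uses each colour once, avoiding any monochromatic pair, so W(72, 2) > 72. For {1, ..., 73}, pigeonhole forces two integers of the same colour, which form a monochromatic 2-AP. Hence W(72, 2) = 73.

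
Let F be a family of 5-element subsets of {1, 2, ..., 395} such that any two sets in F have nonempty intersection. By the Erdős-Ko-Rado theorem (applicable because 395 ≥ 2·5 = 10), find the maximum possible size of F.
max |F| = C(394, 4) = 988872626

The Erdős-Ko-Rado theorem states: for n ≥ 2k, an intersecting family of k-subsets of an n-element set has size at most C(n − 1, k − 1), with equality for 'star' families {A ⊆ [n] : |A| = k, i ∈ A} (fix an element i). For n = 395, k = 5: C(394, 4) = 988872626.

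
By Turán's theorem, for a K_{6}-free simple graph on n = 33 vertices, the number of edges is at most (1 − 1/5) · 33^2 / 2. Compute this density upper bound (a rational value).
Turán density bound = (4/5) · 33^2/2 = 2178/5 ≈ 435.6

Turán's theorem: ex(n, K_{r+1}) is achieved by the complete r-partite Turán graph T(n, r) with parts as balanced as possible, and is at most (1 − 1/r) · n^2/2. For r = 5, n = 33: the density bound is (4/5) · 1089/2 = 2178/5 ≈ 435.6. The integer-valued extremum is e(T(33, 5)) = 435, which is strictly less than the density bound 2178/5 since 5 ∤ 33 (the parts of T(33, 5) cannot all be equal).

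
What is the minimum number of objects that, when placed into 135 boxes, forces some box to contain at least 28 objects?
n = (28 − 1)·135 + 1 = 3646

By the generalised pigeonhole principle, to guarantee some box contains ≥ r objects we need more than (r − 1) · k objects total. Threshold: n = (r − 1) · k + 1. With r = 28 and k = 135: n = 27 · 135 + 1 = 3645 + 1 = 3646. For n = 3645 = 27 · 135, we can put exactly 27 objects in every box, avoiding 28 in any single one — so 3646 is tight.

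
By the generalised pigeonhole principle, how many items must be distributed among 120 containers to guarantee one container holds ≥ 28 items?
n = (28 − 1)·120 + 1 = 3241

By the generalised pigeonhole principle, to guarantee some box contains ≥ r objects we need more than (r − 1) · k objects total. Threshold: n = (r − 1) · k + 1. With r = 28 and k = 120: n = 27 · 120 + 1 = 3240 + 1 = 3241. For n = 3240 = 27 · 120, we can put exactly 27 objects in every box, avoiding 28 in any single one — so 3241 is tight.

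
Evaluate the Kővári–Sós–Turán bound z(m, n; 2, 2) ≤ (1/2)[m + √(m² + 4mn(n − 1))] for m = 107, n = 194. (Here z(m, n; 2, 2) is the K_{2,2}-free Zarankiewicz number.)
z(107, 194; 2, 2) ≤ (1/2)[107 + √(107² + 4·107·194·193)] = (1/2)[107 + √16036625] = 2055.7878

Kővári–Sós–Turán: let r_1, ..., r_107 be the row sums and z = Σ r_i the total number of 1s. Each pair of columns can share at most one row with both entries 1 (else a 2×2 all-ones block appears), so Σ_i C(r_i, 2) ≤ C(194, 2) = 18721. By convexity Σ_i C(r_i, 2) ≥ 107·C(z/107, 2) = z(z − 107)/(2·107), giving z² − 107z − 107·194·193 ≤ 0 and hence z ≤ (1/2)[107 + √(11449 + 4·4006294)] = (1/2)[107 + √16036625] ≈ (1/2)(107 + 4004.5755) = 2055.7878.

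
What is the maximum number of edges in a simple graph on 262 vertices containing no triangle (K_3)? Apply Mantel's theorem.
ex(262, K_3) = ⌊262^2/4⌋ = 17161

Mantel (1907): a triangle-free graph on n vertices has at most ⌊n^2/4⌋ edges, with equality for the complete bipartite graph K_{⌊n/2⌋, ⌈n/2⌉}. For n = 262: ⌊262^2/4⌋ = ⌊68644/4⌋ = 17161. The extremal graph is K_{131, 131}, which has 131·131 = 17161 edges.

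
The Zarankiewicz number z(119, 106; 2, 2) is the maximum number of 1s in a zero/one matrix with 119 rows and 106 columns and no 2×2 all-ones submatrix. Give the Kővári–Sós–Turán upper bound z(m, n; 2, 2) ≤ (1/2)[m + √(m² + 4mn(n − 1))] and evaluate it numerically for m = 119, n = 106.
z(119, 106; 2, 2) ≤ (1/2)[119 + √(119² + 4·119·106·105)] = (1/2)[119 + √5312041] = 1211.8933

Kővári–Sós–Turán: let r_1, ..., r_119 be the row sums and z = Σ r_i the total number of 1s. Each pair of columns can share at most one row with both entries 1 (else a 2×2 all-ones block appears), so Σ_i C(r_i, 2) ≤ C(106, 2) = 5565. By convexity Σ_i C(r_i, 2) ≥ 119·C(z/119, 2) = z(z − 119)/(2·119), giving z² − 119z − 119·106·105 ≤ 0 and hence z ≤ (1/2)[119 + √(14161 + 4·1324470)] = (1/2)[119 + √5312041] ≈ (1/2)(119 + 2304.7865) = 1211.8933.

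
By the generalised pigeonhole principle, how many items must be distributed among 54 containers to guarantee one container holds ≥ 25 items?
n = (25 − 1)·54 + 1 = 1297

By the generalised pigeonhole principle, to guarantee some box contains ≥ r objects we need more than (r − 1) · k objects total. Threshold: n = (r − 1) · k + 1. With r = 25 and k = 54: n = 24 · 54 + 1 = 1296 + 1 = 1297. For n = 1296 = 24 · 54, we can put exactly 24 objects in every box, avoiding 25 in any single one — so 1297 is tight.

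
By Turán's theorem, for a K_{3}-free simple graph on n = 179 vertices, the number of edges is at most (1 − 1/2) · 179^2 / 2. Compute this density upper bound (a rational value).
Turán density bound = (1/2) · 179^2/2 = 32041/4 ≈ 8010.25

Turán's theorem: ex(n, K_{r+1}) is achieved by the complete r-partite Turán graph T(n, r) with parts as balanced as possible, and is at most (1 − 1/r) · n^2/2. For r = 2, n = 179: the density bound is (1/2) · 32041/2 = 32041/4 ≈ 8010.25. The integer-valued extremum is e(T(179, 2)) = 8010, which is strictly less than the density bound 32041/4 since 2 ∤ 179 (the parts of T(179, 2) cannot all be equal).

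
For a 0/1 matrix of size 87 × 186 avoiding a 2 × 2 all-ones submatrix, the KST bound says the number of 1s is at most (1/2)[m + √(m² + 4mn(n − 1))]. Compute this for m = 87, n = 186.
z(87, 186; 2, 2) ≤ (1/2)[87 + √(87² + 4·87·186·185)] = (1/2)[87 + √11982249] = 1774.2693

Kővári–Sós–Turán: let r_1, ..., r_87 be the row sums and z = Σ r_i the total number of 1s. Each pair of columns can share at most one row with both entries 1 (else a 2×2 all-ones block appears), so Σ_i C(r_i, 2) ≤ C(186, 2) = 17205. By convexity Σ_i C(r_i, 2) ≥ 87·C(z/87, 2) = z(z − 87)/(2·87), giving z² − 87z − 87·186·185 ≤ 0 and hence z ≤ (1/2)[87 + √(7569 + 4·2993670)] = (1/2)[87 + √11982249] ≈ (1/2)(87 + 3461.5385) = 1774.2693.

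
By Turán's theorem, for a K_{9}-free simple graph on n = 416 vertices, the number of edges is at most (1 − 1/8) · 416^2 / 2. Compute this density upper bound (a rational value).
Turán density bound = (7/8) · 416^2/2 = 75712

Turán's theorem: ex(n, K_{r+1}) is achieved by the complete r-partite Turán graph T(n, r) with parts as balanced as possible, and is at most (1 − 1/r) · n^2/2. For r = 8, n = 416: the density bound is (7/8) · 173056/2 = 75712. Since 8 ∣ 416, the Turán graph T(416, 8) has parts of equal size 52, and its edge count e(T(416, 8)) = 75712 attains the density bound exactly.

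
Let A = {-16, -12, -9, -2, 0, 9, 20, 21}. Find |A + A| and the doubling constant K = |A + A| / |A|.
K = |A + A| / |A| = 32/8 = 4

Enumerate A + A = {a + b : a, b ∈ A}. With |A| = 8, there are |A|^2 = 64 ordered sum pairs; collecting distinct values, A + A = {-32, -28, -25, -24, -21, -18, -16, -14, -12, -11, -9, -7, -4, -3, -2, 0, 4, 5, 7, 8, 9, 11, 12, 18, 19, 20, 21, 29, 30, 40, 41, 42}, so |A + A| = 32. Thus K = 32/8 = 4. For comparison, the minimum possible |A + A| over all 8-element sets is 2·8 − 1 = 15 (so min K = 15/8), attained only by arithmetic progressions.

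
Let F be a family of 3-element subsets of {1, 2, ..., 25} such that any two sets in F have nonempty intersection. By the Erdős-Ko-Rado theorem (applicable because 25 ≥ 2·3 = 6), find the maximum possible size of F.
max |F| = C(24, 2) = 276

Erdős-Ko-Rado (1961): when n ≥ 2k, max |F| = C(n−1, k−1). The bound is attained by the star {A : i ∈ A} for any fixed i ∈ [n]. Here C(25−1, 3−1) = C(24, 2) = 276.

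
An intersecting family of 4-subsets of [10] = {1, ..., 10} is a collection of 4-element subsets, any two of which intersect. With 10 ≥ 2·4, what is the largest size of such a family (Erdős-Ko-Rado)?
max |F| = C(9, 3) = 84

Erdős-Ko-Rado (1961): when n ≥ 2k, max |F| = C(n−1, k−1). The bound is attained by the star {A : i ∈ A} for any fixed i ∈ [n]. Here C(10−1, 4−1) = C(9, 3) = 84.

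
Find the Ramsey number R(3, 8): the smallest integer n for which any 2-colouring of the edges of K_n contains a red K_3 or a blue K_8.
R(3, 8) = 28

Lower bound: an explicit 2-colouring of K_{27} (typically a Paley-type or other structured construction) avoids a red K_3 and a blue K_8, showing R(3, 8) > 27.
Upper bound: the simple Erdős–Szekeres recurrence only gives R(3, 8) ≤ 31; the tight bound R(3, 8) ≤ 28 requires a sharper case analysis (or computer search) of 2-colourings of K_{28}.
Hence R(3, 8) = 28.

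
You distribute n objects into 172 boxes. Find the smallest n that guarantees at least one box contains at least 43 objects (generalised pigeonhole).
n = (43 − 1)·172 + 1 = 7225

By the generalised pigeonhole principle, to guarantee some box contains ≥ r objects we need more than (r − 1) · k objects total. Threshold: n = (r − 1) · k + 1. With r = 43 and k = 172: n = 42 · 172 + 1 = 7224 + 1 = 7225. For n = 7224 = 42 · 172, we can put exactly 42 objects in every box, avoiding 43 in any single one — so 7225 is tight.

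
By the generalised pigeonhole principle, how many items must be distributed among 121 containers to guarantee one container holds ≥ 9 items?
n = (9 − 1)·121 + 1 = 969

By the generalised pigeonhole principle, to guarantee some box contains ≥ r objects we need more than (r − 1) · k objects total. Threshold: n = (r − 1) · k + 1. With r = 9 and k = 121: n = 8 · 121 + 1 = 968 + 1 = 969. For n = 968 = 8 · 121, we can put exactly 8 objects in every box, avoiding 9 in any single one — so 969 is tight.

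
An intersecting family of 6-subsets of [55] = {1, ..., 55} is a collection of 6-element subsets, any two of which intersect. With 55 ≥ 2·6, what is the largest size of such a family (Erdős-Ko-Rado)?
max |F| = C(54, 5) = 3162510

Erdős-Ko-Rado (1961): when n ≥ 2k, max |F| = C(n−1, k−1). The bound is attained by the star {A : i ∈ A} for any fixed i ∈ [n]. Here C(55−1, 6−1) = C(54, 5) = 3162510.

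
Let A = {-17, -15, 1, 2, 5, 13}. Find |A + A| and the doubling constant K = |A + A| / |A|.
K = |A + A| / |A| = 21/6 = 7/2

Enumerate A + A = {a + b : a, b ∈ A}. With |A| = 6, there are |A|^2 = 36 ordered sum pairs; collecting distinct values, A + A = {-34, -32, -30, -16, -15, -14, -13, -12, -10, -4, -2, 2, 3, 4, 6, 7, 10, 14, 15, 18, 26}, so |A + A| = 21. Thus K = 21/6 = 7/2. For comparison, the minimum possible |A + A| over all 6-element sets is 2·6 − 1 = 11 (so min K = 11/6), attained only by arithmetic progressions.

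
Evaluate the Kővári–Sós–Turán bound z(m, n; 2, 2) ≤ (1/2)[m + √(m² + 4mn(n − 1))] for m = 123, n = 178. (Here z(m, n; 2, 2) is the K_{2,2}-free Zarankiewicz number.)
z(123, 178; 2, 2) ≤ (1/2)[123 + √(123² + 4·123·178·177)] = (1/2)[123 + √15516081] = 2031.0228

Kővári–Sós–Turán: let r_1, ..., r_123 be the row sums and z = Σ r_i the total number of 1s. Each pair of columns can share at most one row with both entries 1 (else a 2×2 all-ones block appears), so Σ_i C(r_i, 2) ≤ C(178, 2) = 15753. By convexity Σ_i C(r_i, 2) ≥ 123·C(z/123, 2) = z(z − 123)/(2·123), giving z² − 123z − 123·178·177 ≤ 0 and hence z ≤ (1/2)[123 + √(15129 + 4·3875238)] = (1/2)[123 + √15516081] ≈ (1/2)(123 + 3939.0457) = 2031.0228.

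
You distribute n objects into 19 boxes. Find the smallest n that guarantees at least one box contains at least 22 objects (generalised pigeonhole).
n = (22 − 1)·19 + 1 = 400

By the generalised pigeonhole principle, to guarantee some box contains ≥ r objects we need more than (r − 1) · k objects total. Threshold: n = (r − 1) · k + 1. With r = 22 and k = 19: n = 21 · 19 + 1 = 399 + 1 = 400. For n = 399 = 21 · 19, we can put exactly 21 objects in every box, avoiding 22 in any single one — so 400 is tight.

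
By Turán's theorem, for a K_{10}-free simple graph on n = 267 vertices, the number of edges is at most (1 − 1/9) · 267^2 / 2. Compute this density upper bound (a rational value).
Turán density bound = (8/9) · 267^2/2 = 31684

Turán's theorem: ex(n, K_{r+1}) is achieved by the complete r-partite Turán graph T(n, r) with parts as balanced as possible, and is at most (1 − 1/r) · n^2/2. For r = 9, n = 267: the density bound is (8/9) · 71289/2 = 31684. The integer-valued extremum is e(T(267, 9)) = 31683, which is strictly less than the density bound 31684 since 9 ∤ 267 (the parts of T(267, 9) cannot all be equal).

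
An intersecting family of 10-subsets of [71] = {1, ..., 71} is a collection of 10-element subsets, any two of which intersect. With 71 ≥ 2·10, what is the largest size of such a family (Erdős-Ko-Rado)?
max |F| = C(70, 9) = 65033528560

The Erdős-Ko-Rado theorem states: for n ≥ 2k, an intersecting family of k-subsets of an n-element set has size at most C(n − 1, k − 1), with equality for 'star' families {A ⊆ [n] : |A| = k, i ∈ A} (fix an element i). For n = 71, k = 10: C(70, 9) = 65033528560.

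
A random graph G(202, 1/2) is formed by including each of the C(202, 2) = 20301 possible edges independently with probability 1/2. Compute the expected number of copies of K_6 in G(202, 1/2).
E[# K_6] = C(202, 6) · (1/2)^C(6, 2) = 87544611330 / 2^15 = 43772305665/16384 ≈ 2671649.515686

For each 6-subset S of vertices (there are C(202, 6) = 87544611330 such S), let X_S = 1 if S induces a K_6 (all C(6, 2) = 15 edges present). Then P(X_S = 1) = (1/2)^15 = 1/32768. By linearity of expectation, E[# K_6] = C(202, 6) · (1/2)^15 = 87544611330 / 32768 = 43772305665/16384 ≈ 2671649.515686.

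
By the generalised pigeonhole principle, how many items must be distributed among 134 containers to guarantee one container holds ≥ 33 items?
n = (33 − 1)·134 + 1 = 4289

By the generalised pigeonhole principle, to guarantee some box contains ≥ r objects we need more than (r − 1) · k objects total. Threshold: n = (r − 1) · k + 1. With r = 33 and k = 134: n = 32 · 134 + 1 = 4288 + 1 = 4289. For n = 4288 = 32 · 134, we can put exactly 32 objects in every box, avoiding 33 in any single one — so 4289 is tight.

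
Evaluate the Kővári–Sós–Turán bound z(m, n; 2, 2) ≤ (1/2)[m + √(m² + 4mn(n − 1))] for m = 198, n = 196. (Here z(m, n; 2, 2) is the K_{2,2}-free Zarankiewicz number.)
z(198, 196; 2, 2) ≤ (1/2)[198 + √(198² + 4·198·196·195)] = (1/2)[198 + √30309444] = 2851.7007

Kővári–Sós–Turán: let r_1, ..., r_198 be the row sums and z = Σ r_i the total number of 1s. Each pair of columns can share at most one row with both entries 1 (else a 2×2 all-ones block appears), so Σ_i C(r_i, 2) ≤ C(196, 2) = 19110. By convexity Σ_i C(r_i, 2) ≥ 198·C(z/198, 2) = z(z − 198)/(2·198), giving z² − 198z − 198·196·195 ≤ 0 and hence z ≤ (1/2)[198 + √(39204 + 4·7567560)] = (1/2)[198 + √30309444] ≈ (1/2)(198 + 5505.4013) = 2851.7007.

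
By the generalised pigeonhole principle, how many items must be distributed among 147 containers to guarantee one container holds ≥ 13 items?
n = (13 − 1)·147 + 1 = 1765

By the generalised pigeonhole principle, to guarantee some box contains ≥ r objects we need more than (r − 1) · k objects total. Threshold: n = (r − 1) · k + 1. With r = 13 and k = 147: n = 12 · 147 + 1 = 1764 + 1 = 1765. For n = 1764 = 12 · 147, we can put exactly 12 objects in every box, avoiding 13 in any single one — so 1765 is tight.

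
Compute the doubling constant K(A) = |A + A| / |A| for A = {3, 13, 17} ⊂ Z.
K = |A + A| / |A| = 6/3 = 2

Enumerate A + A = {a + b : a, b ∈ A}. With |A| = 3, there are |A|^2 = 9 ordered sum pairs; collecting distinct values, A + A = {6, 16, 20, 26, 30, 34}, so |A + A| = 6. Thus K = 6/3 = 2. For comparison, the minimum possible |A + A| over all 3-element sets is 2·3 − 1 = 5 (so min K = 5/3), attained only by arithmetic progressions.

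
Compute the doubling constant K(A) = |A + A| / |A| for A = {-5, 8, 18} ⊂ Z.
K = |A + A| / |A| = 6/3 = 2

Enumerate A + A = {a + b : a, b ∈ A}. With |A| = 3, there are |A|^2 = 9 ordered sum pairs; collecting distinct values, A + A = {-10, 3, 13, 16, 26, 36}, so |A + A| = 6. Thus K = 6/3 = 2. For comparison, the minimum possible |A + A| over all 3-element sets is 2·3 − 1 = 5 (so min K = 5/3), attained only by arithmetic progressions.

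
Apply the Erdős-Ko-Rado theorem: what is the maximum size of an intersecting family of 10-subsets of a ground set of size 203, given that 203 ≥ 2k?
max |F| = C(202, 9) = 1287927140349850

The Erdős-Ko-Rado theorem states: for n ≥ 2k, an intersecting family of k-subsets of an n-element set has size at most C(n − 1, k − 1), with equality for 'star' families {A ⊆ [n] : |A| = k, i ∈ A} (fix an element i). For n = 203, k = 10: C(202, 9) = 1287927140349850.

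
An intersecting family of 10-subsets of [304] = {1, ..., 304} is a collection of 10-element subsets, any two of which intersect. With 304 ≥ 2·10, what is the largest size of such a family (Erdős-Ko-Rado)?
max |F| = C(303, 9) = 52617706925494425

Erdős-Ko-Rado (1961): when n ≥ 2k, max |F| = C(n−1, k−1). The bound is attained by the star {A : i ∈ A} for any fixed i ∈ [n]. Here C(304−1, 10−1) = C(303, 9) = 52617706925494425.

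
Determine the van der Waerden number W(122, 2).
W(122, 2) = 122 + 1 = 123

A 2-term AP is any pair of integers, so a monochromatic 2-AP exists iff some colour is used at least twice. With 122 colours, the colouring i ↦ i on {1, ..., 122} uses each colour once, avoiding any monochromatic pair, so W(122, 2) > 122. For {1, ..., 123}, pigeonhole forces two integers of the same colour, which form a monochromatic 2-AP. Hence W(122, 2) = 123.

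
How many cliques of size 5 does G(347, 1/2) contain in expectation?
E[# K_5] = C(347, 5) · (1/2)^C(5, 2) = 40728272074 / 2^10 = 20364136037/512 ≈ 39773703.197266

For each 5-subset S of vertices (there are C(347, 5) = 40728272074 such S), let X_S = 1 if S induces a K_5 (all C(5, 2) = 10 edges present). Then P(X_S = 1) = (1/2)^10 = 1/1024. By linearity of expectation, E[# K_5] = C(347, 5) · (1/2)^10 = 40728272074 / 1024 = 20364136037/512 ≈ 39773703.197266.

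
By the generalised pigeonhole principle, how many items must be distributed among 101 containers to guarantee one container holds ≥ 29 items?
n = (29 − 1)·101 + 1 = 2829

By the generalised pigeonhole principle, to guarantee some box contains ≥ r objects we need more than (r − 1) · k objects total. Threshold: n = (r − 1) · k + 1. With r = 29 and k = 101: n = 28 · 101 + 1 = 2828 + 1 = 2829. For n = 2828 = 28 · 101, we can put exactly 28 objects in every box, avoiding 29 in any single one — so 2829 is tight.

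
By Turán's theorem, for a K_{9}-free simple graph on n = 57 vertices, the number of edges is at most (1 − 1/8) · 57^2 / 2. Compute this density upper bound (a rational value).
Turán density bound = (7/8) · 57^2/2 = 22743/16 ≈ 1421.4375

Turán's theorem: ex(n, K_{r+1}) is achieved by the complete r-partite Turán graph T(n, r) with parts as balanced as possible, and is at most (1 − 1/r) · n^2/2. For r = 8, n = 57: the density bound is (7/8) · 3249/2 = 22743/16 ≈ 1421.4375. The integer-valued extremum is e(T(57, 8)) = 1421, which is strictly less than the density bound 22743/16 since 8 ∤ 57 (the parts of T(57, 8) cannot all be equal).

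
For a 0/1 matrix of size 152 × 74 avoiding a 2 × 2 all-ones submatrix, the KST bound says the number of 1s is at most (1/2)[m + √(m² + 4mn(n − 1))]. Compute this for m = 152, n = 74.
z(152, 74; 2, 2) ≤ (1/2)[152 + √(152² + 4·152·74·73)] = (1/2)[152 + √3307520] = 985.3294

Kővári–Sós–Turán: let r_1, ..., r_152 be the row sums and z = Σ r_i the total number of 1s. Each pair of columns can share at most one row with both entries 1 (else a 2×2 all-ones block appears), so Σ_i C(r_i, 2) ≤ C(74, 2) = 2701. By convexity Σ_i C(r_i, 2) ≥ 152·C(z/152, 2) = z(z − 152)/(2·152), giving z² − 152z − 152·74·73 ≤ 0 and hence z ≤ (1/2)[152 + √(23104 + 4·821104)] = (1/2)[152 + √3307520] ≈ (1/2)(152 + 1818.6588) = 985.3294.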